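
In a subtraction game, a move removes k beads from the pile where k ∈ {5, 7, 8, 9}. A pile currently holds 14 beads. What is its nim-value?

Compute g(0), g(1), … for moves {5, 7, 8, 9}:
k:     0  1  2  3  4  5  6  7  8  9 10 11 12 13 14
g(k):  0  0  0  0  0  1  1  1  1  1  2  2  2  2  0
So g(14) = 0.

0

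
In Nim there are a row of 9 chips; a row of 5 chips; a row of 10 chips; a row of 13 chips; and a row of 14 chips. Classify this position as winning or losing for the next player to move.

Winning position

Compute the nim-sum pairwise:
9 XOR 5 = 12
12 XOR 10 = 6
6 XOR 13 = 11
11 XOR 14 = 5
The nim-sum is 5 ≠ 0, so this is an N-position: the player to move can win.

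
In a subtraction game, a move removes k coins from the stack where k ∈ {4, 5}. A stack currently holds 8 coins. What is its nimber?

Grundy values for subtraction set {4, 5}:
g(0) = mex{} = 0
g(1) = mex{} = 0
g(2) = mex{} = 0
g(3) = mex{} = 0
g(4) = mex{0} = 1
g(5) = mex{0} = 1
g(6) = mex{0} = 1
g(7) = mex{0} = 1
g(8) = mex{0,1} = 2
So g(8) = 2.

2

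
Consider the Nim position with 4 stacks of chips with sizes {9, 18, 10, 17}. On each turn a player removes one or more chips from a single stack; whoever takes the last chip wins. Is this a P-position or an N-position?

P-position

Bitwise XOR of the heap sizes:
  01001  (9)
  10010  (18)
  01010  (10)
  10001  (17)
  -----
  00000  (0)
The nim-sum is 0, so this is a P-position: the player to move is in a losing position under optimal play.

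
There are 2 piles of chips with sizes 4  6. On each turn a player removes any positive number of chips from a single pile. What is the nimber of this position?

Nim-sum: 4 ^ 6 = 2.

2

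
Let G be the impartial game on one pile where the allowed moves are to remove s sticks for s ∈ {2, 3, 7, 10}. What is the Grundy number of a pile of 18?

0

Compute g(0), g(1), … for moves {2, 3, 7, 10}:
k:     0  1  2  3  4  5  6  7  8  9 10 11 12 13 14 15 16 17 18
g(k):  0  0  1  1  2  0  0  1  1  2  2  3  3  4  0  2  1  3  0
So g(18) = 0.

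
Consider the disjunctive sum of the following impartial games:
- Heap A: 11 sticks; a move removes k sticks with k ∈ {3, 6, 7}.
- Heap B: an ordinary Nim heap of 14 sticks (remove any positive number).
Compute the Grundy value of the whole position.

14

For heap A, compute g(0), g(1), … with moves {3, 6, 7}:
g(0) = mex{} = 0
g(1) = mex{} = 0
g(2) = mex{} = 0
g(3) = mex{0} = 1
g(4) = mex{0} = 1
g(5) = mex{0} = 1
g(6) = mex{0,1} = 2
g(7) = mex{0,1} = 2
g(8) = mex{0,1} = 2
g(9) = mex{0,1,2} = 3
g(10) = mex{1,2} = 0
g(11) = mex{1,2} = 0
So g(11) = 0.
Heap B is a plain Nim heap of size 14, so its Grundy value is 14.
By the Sprague-Grundy theorem, the Grundy value of a sum of independent games is the XOR of the component values.
Combined value = 0 XOR 14 = 14.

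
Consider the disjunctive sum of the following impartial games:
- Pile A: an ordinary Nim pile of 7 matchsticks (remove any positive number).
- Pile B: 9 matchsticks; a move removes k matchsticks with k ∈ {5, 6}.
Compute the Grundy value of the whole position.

Pile A is a plain Nim pile of size 7, so its Grundy value is 7.
Build the Grundy sequence for pile B with g(k) = mex{g(k−s) : s ∈ {5, 6}, s ≤ k}:
k:     0  1  2  3  4  5  6  7  8  9
g(k):  0  0  0  0  0  1  1  1  1  1
So g(9) = 1.
By the Sprague-Grundy theorem, the Grundy value of a sum of independent games is the XOR of the component values.
Combined value = 7 ⊕ 1 = 6.

6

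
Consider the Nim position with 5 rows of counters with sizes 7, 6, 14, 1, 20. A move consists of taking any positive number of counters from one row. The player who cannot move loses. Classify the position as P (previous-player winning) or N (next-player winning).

N-position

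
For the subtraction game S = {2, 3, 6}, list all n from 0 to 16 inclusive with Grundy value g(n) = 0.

Compute g(0), g(1), … for moves {2, 3, 6}:
k:     0  1  2  3  4  5  6  7  8  9 10 11 12 13 14 15 16
g(k):  0  0  1  1  2  0  3  1  2  0  0  1  1  2  0  3  1
The P-positions (g = 0) in 0..16 are 0, 1, 5, 9, 10, 14.

0, 1, 5, 9, 10, 14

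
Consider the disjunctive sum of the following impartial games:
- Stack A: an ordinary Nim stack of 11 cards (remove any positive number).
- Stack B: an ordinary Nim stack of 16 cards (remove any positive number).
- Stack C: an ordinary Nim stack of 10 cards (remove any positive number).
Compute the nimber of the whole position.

17

Stack A is a plain Nim stack of size 11, so its Grundy value is 11.
Stack B is a plain Nim stack of size 16, so its Grundy value is 16.
Stack C is a plain Nim stack of size 10, so its Grundy value is 10.
The value of a disjunctive sum is the nim-sum of the parts.
Combined value = 11 XOR 16 XOR 10 = 17.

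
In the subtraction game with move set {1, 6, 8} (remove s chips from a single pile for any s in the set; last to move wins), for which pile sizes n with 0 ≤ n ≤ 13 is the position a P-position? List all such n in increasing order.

Compute g(0), g(1), … for moves {1, 6, 8}:
k:     0  1  2  3  4  5  6  7  8  9 10 11 12 13
g(k):  0  1  0  1  0  1  2  0  1  0  1  0  1  2
The P-positions (g = 0) in 0..13 are 0, 2, 4, 7, 9, 11.

0, 2, 4, 7, 9, 11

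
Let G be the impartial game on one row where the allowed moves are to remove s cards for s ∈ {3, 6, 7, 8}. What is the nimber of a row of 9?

3

Build the Grundy sequence with g(k) = mex{g(k−s) : s ∈ {3, 6, 7, 8}, s ≤ k}:
g(0) = mex{} = 0
g(1) = mex{} = 0
g(2) = mex{} = 0
g(3) = mex{0} = 1
g(4) = mex{0} = 1
g(5) = mex{0} = 1
g(6) = mex{0,1} = 2
g(7) = mex{0,1} = 2
g(8) = mex{0,1} = 2
g(9) = mex{0,1,2} = 3
So g(9) = 3.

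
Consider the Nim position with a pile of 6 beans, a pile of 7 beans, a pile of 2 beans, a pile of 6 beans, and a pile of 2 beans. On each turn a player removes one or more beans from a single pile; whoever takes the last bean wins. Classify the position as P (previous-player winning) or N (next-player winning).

N-position

Compute the nim-sum pairwise:
6 XOR 7 = 1
1 XOR 2 = 3
3 XOR 6 = 5
5 XOR 2 = 7
The nim-sum is 7 ≠ 0, so this is an N-position: the player to move can win.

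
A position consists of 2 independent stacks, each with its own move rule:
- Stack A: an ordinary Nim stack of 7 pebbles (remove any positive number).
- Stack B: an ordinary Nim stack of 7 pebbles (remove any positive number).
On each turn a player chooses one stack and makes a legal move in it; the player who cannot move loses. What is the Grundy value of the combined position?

Stack A is a plain Nim stack of size 7, so its Grundy value is 7.
Stack B is a plain Nim stack of size 7, so its Grundy value is 7.
By the Sprague-Grundy theorem, the Grundy value of a sum of independent games is the XOR of the component values.
Combined value = 7 XOR 7 = 0.

0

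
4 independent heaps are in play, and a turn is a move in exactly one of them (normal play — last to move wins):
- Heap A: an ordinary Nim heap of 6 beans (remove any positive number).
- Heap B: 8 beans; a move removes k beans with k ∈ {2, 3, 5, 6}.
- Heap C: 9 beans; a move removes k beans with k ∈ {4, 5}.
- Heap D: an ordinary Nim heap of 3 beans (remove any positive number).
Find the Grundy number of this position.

5

Heap A is a plain Nim heap of size 6, so its Grundy value is 6.
Build the Grundy sequence for heap B with g(k) = mex{g(k−s) : s ∈ {2, 3, 5, 6}, s ≤ k}:
g(0) = mex{} = 0
g(1) = mex{} = 0
g(2) = mex{0} = 1
g(3) = mex{0} = 1
g(4) = mex{0,1} = 2
g(5) = mex{0,1} = 2
g(6) = mex{0,1,2} = 3
g(7) = mex{0,1,2} = 3
g(8) = mex{1,2,3} = 0
So g(8) = 0.
Grundy values for heap C (subtraction set {4, 5}):
k:     0  1  2  3  4  5  6  7  8  9
g(k):  0  0  0  0  1  1  1  1  2  0
So g(9) = 0.
Heap D is a plain Nim heap of size 3, so its Grundy value is 3.
By the Sprague-Grundy theorem, the Grundy value of a sum of independent games is the XOR of the component values.
Combined value = 6 XOR 0 XOR 0 XOR 3 = 5.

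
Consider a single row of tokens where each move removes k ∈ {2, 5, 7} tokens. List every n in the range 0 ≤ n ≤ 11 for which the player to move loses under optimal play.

0, 1, 4, 10

Build the Grundy sequence with g(k) = mex{g(k−s) : s ∈ {2, 5, 7}, s ≤ k}:
k:     0  1  2  3  4  5  6  7  8  9 10 11
g(k):  0  0  1  1  0  2  1  3  2  2  0  3
The P-positions (g = 0) in 0..11 are 0, 1, 4, 10.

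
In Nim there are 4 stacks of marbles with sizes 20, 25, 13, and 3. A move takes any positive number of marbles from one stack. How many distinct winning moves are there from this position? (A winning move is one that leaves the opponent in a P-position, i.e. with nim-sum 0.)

1

Nim-sum: 20 ⊕ 25 ⊕ 13 ⊕ 3 = 3.
The overall nim-sum is X = 3. A stack of size p has a winning move iff p XOR X < p (reduce it to p XOR X).
  20: 20 XOR 3 = 23 ≥ 20 — no move.
  25: 25 XOR 3 = 26 ≥ 25 — no move.
  13: 13 XOR 3 = 14 ≥ 13 — no move.
  3: 3 XOR 3 = 0 < 3 — winning move (to 0).
That gives 1 winning move.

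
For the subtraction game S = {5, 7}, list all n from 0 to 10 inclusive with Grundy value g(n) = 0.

0, 1, 2, 3, 4

Build the Grundy sequence with g(k) = mex{g(k−s) : s ∈ {5, 7}, s ≤ k}:
g(0) = mex{} = 0
g(1) = mex{} = 0
g(2) = mex{} = 0
g(3) = mex{} = 0
g(4) = mex{} = 0
g(5) = mex{0} = 1
g(6) = mex{0} = 1
g(7) = mex{0} = 1
g(8) = mex{0} = 1
g(9) = mex{0} = 1
g(10) = mex{0,1} = 2
The P-positions (g = 0) in 0..10 are 0, 1, 2, 3, 4.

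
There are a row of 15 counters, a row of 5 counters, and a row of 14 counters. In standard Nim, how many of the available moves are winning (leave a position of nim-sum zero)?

3

In binary:
  1111  (15)
  0101  (5)
  1110  (14)
  ----
  0100  (4)
The overall nim-sum is X = 4. A row of size p has a winning move iff p XOR X < p (reduce it to p XOR X).
  15: 15 XOR 4 = 11 < 15 — winning move (to 11).
  5: 5 XOR 4 = 1 < 5 — winning move (to 1).
  14: 14 XOR 4 = 10 < 14 — winning move (to 10).
That gives 3 winning moves.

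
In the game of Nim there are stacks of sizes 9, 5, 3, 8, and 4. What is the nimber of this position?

3

Bitwise XOR of the heap sizes:
  1001  (9)
  0101  (5)
  0011  (3)
  1000  (8)
  0100  (4)
  ----
  0011  (3)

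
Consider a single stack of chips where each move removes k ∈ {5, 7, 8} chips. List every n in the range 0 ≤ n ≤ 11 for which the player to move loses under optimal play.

0, 1, 2, 3, 4

Compute g(0), g(1), … for moves {5, 7, 8}:
k:     0  1  2  3  4  5  6  7  8  9 10 11
g(k):  0  0  0  0  0  1  1  1  1  1  2  2
The P-positions (g = 0) in 0..11 are 0, 1, 2, 3, 4.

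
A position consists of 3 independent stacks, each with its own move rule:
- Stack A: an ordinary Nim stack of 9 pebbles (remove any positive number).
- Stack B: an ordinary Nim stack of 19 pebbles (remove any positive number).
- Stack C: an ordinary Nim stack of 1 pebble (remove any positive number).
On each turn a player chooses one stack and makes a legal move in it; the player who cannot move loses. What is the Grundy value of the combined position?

27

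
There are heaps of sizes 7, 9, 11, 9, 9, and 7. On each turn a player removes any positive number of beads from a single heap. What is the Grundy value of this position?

2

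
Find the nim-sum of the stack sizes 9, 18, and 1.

26

Bitwise XOR of the heap sizes:
  01001  (9)
  10010  (18)
  00001  (1)
  -----
  11010  (26)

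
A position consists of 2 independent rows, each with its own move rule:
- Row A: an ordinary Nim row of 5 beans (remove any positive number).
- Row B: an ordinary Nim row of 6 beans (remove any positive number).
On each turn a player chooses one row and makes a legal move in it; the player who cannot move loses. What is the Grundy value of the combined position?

Row A is a plain Nim row of size 5, so its Grundy value is 5.
Row B is a plain Nim row of size 6, so its Grundy value is 6.
The value of a disjunctive sum is the nim-sum of the parts.
Combined value = 5 ⊕ 6 = 3.

3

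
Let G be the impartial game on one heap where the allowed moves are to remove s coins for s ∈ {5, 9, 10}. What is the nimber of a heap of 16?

Compute g(0), g(1), … for moves {5, 9, 10}:
k:     0  1  2  3  4  5  6  7  8  9 10 11 12 13 14 15 16
g(k):  0  0  0  0  0  1  1  1  1  1  2  2  2  2  2  0  0
So g(16) = 0.

0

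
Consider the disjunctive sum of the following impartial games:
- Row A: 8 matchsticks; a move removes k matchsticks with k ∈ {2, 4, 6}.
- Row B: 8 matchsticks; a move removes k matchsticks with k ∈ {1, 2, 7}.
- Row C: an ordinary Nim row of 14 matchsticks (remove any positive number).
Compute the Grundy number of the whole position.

12

Grundy values for row A (subtraction set {2, 4, 6}):
g(0) = mex{} = 0
g(1) = mex{} = 0
g(2) = mex{0} = 1
g(3) = mex{0} = 1
g(4) = mex{0,1} = 2
g(5) = mex{0,1} = 2
g(6) = mex{0,1,2} = 3
g(7) = mex{0,1,2} = 3
g(8) = mex{1,2,3} = 0
So g(8) = 0.
Grundy values for row B (subtraction set {1, 2, 7}):
g(0) = mex{} = 0
g(1) = mex{0} = 1
g(2) = mex{0,1} = 2
g(3) = mex{1,2} = 0
g(4) = mex{0,2} = 1
g(5) = mex{0,1} = 2
g(6) = mex{1,2} = 0
g(7) = mex{0,2} = 1
g(8) = mex{0,1} = 2
So g(8) = 2.
Row C is a plain Nim row of size 14, so its Grundy value is 14.
The value of a disjunctive sum is the nim-sum of the parts.
Combined value = 0 ⊕ 2 ⊕ 14 = 12.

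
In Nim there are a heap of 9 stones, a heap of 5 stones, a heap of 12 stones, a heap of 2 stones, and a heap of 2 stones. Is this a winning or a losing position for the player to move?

Losing position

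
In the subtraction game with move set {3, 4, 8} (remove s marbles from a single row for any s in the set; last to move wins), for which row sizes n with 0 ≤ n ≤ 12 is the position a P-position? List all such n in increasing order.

0, 1, 2, 7, 12

Compute g(0), g(1), … for moves {3, 4, 8}:
g(0) = mex{} = 0
g(1) = mex{} = 0
g(2) = mex{} = 0
g(3) = mex{0} = 1
g(4) = mex{0} = 1
g(5) = mex{0} = 1
g(6) = mex{0,1} = 2
g(7) = mex{1} = 0
g(8) = mex{0,1} = 2
g(9) = mex{0,1,2} = 3
g(10) = mex{0,2} = 1
g(11) = mex{0,1,2} = 3
g(12) = mex{1,2,3} = 0
The P-positions (g = 0) in 0..12 are 0, 1, 2, 7, 12.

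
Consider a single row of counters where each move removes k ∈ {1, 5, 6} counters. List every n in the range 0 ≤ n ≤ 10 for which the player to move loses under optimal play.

0, 2, 4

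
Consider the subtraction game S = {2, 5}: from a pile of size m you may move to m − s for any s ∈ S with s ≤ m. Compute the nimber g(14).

0

Grundy values for subtraction set {2, 5}:
g(0) = mex{} = 0
g(1) = mex{} = 0
g(2) = mex{0} = 1
g(3) = mex{0} = 1
g(4) = mex{1} = 0
g(5) = mex{0,1} = 2
g(6) = mex{0} = 1
g(7) = mex{1,2} = 0
g(8) = mex{1} = 0
g(9) = mex{0} = 1
g(10) = mex{0,2} = 1
g(11) = mex{1} = 0
g(12) = mex{0,1} = 2
g(13) = mex{0} = 1
g(14) = mex{1,2} = 0
So g(14) = 0.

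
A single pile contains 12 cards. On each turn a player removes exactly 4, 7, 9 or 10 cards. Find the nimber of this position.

3

Build the Grundy sequence with g(k) = mex{g(k−s) : s ∈ {4, 7, 9, 10}, s ≤ k}:
k:     0  1  2  3  4  5  6  7  8  9 10 11 12
g(k):  0  0  0  0  1  1  1  1  2  2  2  2  3
So g(12) = 3.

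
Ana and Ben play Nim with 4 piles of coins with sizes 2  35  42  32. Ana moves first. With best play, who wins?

Ana wins

Compute the nim-sum pairwise:
2 ⊕ 35 = 33
33 ⊕ 42 = 11
11 ⊕ 32 = 43
The nim-sum is 43 ≠ 0, so this is an N-position: the player to move can win; Ana has a winning move.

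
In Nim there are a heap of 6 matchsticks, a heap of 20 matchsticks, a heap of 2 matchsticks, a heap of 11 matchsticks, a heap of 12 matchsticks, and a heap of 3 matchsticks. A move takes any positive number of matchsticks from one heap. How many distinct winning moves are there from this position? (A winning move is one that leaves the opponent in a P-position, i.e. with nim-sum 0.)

1

Nim-sum: 6 ⊕ 20 ⊕ 2 ⊕ 11 ⊕ 12 ⊕ 3 = 20.
The overall nim-sum is X = 20. A heap of size p has a winning move iff p XOR X < p (reduce it to p XOR X).
  6: 6 XOR 20 = 18 ≥ 6 — no move.
  20: 20 XOR 20 = 0 < 20 — winning move (to 0).
  2: 2 XOR 20 = 22 ≥ 2 — no move.
  11: 11 XOR 20 = 31 ≥ 11 — no move.
  12: 12 XOR 20 = 24 ≥ 12 — no move.
  3: 3 XOR 20 = 23 ≥ 3 — no move.
That gives 1 winning move.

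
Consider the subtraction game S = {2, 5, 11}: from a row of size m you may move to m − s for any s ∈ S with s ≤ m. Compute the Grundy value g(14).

Build the Grundy sequence with g(k) = mex{g(k−s) : s ∈ {2, 5, 11}, s ≤ k}:
g(0) = mex{} = 0
g(1) = mex{} = 0
g(2) = mex{0} = 1
g(3) = mex{0} = 1
g(4) = mex{1} = 0
g(5) = mex{0,1} = 2
g(6) = mex{0} = 1
g(7) = mex{1,2} = 0
g(8) = mex{1} = 0
g(9) = mex{0} = 1
g(10) = mex{0,2} = 1
g(11) = mex{0,1} = 2
g(12) = mex{0,1} = 2
g(13) = mex{0,1,2} = 3
g(14) = mex{1,2} = 0
So g(14) = 0.

0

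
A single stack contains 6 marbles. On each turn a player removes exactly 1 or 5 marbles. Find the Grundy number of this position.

Build the Grundy sequence with g(k) = mex{g(k−s) : s ∈ {1, 5}, s ≤ k}:
g(0) = mex{} = 0
g(1) = mex{0} = 1
g(2) = mex{1} = 0
g(3) = mex{0} = 1
g(4) = mex{1} = 0
g(5) = mex{0} = 1
g(6) = mex{1} = 0
So g(6) = 0.

0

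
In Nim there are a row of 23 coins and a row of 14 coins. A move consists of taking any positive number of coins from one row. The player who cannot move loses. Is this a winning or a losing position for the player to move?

Winning position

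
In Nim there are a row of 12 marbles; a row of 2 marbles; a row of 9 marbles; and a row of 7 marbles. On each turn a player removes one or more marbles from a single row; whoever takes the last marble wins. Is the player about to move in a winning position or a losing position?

Compute the nim-sum pairwise:
12 XOR 2 = 14
14 XOR 9 = 7
7 XOR 7 = 0
The nim-sum is 0, so this is a P-position: the player to move is in a losing position under optimal play.

Losing position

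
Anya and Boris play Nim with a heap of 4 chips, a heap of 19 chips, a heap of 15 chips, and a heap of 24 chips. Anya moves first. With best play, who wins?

Nim-sum: 4 ^ 19 ^ 15 ^ 24 = 0.
The nim-sum is 0, so this is a P-position: the player to move is in a losing position under optimal play; Anya is about to move from it and so loses — Boris wins.

Boris wins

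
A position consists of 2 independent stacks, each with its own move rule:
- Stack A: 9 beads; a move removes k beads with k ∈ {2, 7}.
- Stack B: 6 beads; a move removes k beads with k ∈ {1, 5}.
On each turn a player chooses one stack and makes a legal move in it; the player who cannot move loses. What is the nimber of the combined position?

0

Grundy values for stack A (subtraction set {2, 7}):
g(0) = mex{} = 0
g(1) = mex{} = 0
g(2) = mex{0} = 1
g(3) = mex{0} = 1
g(4) = mex{1} = 0
g(5) = mex{1} = 0
g(6) = mex{0} = 1
g(7) = mex{0} = 1
g(8) = mex{0,1} = 2
g(9) = mex{1} = 0
So g(9) = 0.
For stack B, compute g(0), g(1), … with moves {1, 5}:
k:     0  1  2  3  4  5  6
g(k):  0  1  0  1  0  1  0
So g(6) = 0.
The value of a disjunctive sum is the nim-sum of the parts.
Combined value = 0 XOR 0 = 0.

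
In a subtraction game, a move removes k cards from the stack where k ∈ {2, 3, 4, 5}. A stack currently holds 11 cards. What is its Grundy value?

2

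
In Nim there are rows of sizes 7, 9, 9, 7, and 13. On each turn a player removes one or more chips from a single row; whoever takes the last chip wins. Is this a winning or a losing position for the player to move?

In binary:
  0111  (7)
  1001  (9)
  1001  (9)
  0111  (7)
  1101  (13)
  ----
  1101  (13)
The nim-sum is 13 ≠ 0, so this is an N-position: the player to move can win.

Winning position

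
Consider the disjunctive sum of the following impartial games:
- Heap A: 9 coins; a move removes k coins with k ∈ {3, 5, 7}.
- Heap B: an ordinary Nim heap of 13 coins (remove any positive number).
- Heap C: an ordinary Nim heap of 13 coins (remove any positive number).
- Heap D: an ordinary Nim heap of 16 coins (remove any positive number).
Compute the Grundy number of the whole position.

19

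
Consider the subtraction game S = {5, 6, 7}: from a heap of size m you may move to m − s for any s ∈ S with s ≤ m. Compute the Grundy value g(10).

2

Grundy values for subtraction set {5, 6, 7}:
g(0) = mex{} = 0
g(1) = mex{} = 0
g(2) = mex{} = 0
g(3) = mex{} = 0
g(4) = mex{} = 0
g(5) = mex{0} = 1
g(6) = mex{0} = 1
g(7) = mex{0} = 1
g(8) = mex{0} = 1
g(9) = mex{0} = 1
g(10) = mex{0,1} = 2
So g(10) = 2.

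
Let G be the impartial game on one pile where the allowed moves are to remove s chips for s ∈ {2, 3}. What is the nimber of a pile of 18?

1

Grundy values for subtraction set {2, 3}:
k:     0  1  2  3  4  5  6  7  8  9 10 11 12 13 14 15 16 17 18
g(k):  0  0  1  1  2  0  0  1  1  2  0  0  1  1  2  0  0  1  1
So g(18) = 1.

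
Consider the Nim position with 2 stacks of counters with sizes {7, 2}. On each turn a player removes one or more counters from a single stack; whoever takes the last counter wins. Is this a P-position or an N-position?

Bitwise XOR of the heap sizes:
  111  (7)
  010  (2)
  ---
  101  (5)
The nim-sum is 5 ≠ 0, so this is an N-position: the player to move can win.

N-position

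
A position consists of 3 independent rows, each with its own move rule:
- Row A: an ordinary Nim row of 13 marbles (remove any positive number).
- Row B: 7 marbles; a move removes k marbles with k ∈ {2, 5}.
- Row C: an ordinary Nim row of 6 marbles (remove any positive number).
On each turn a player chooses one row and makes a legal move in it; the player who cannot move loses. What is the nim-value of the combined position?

11

Row A is a plain Nim row of size 13, so its Grundy value is 13.
For row B, compute g(0), g(1), … with moves {2, 5}:
g(0) = mex{} = 0
g(1) = mex{} = 0
g(2) = mex{0} = 1
g(3) = mex{0} = 1
g(4) = mex{1} = 0
g(5) = mex{0,1} = 2
g(6) = mex{0} = 1
g(7) = mex{1,2} = 0
So g(7) = 0.
Row C is a plain Nim row of size 6, so its Grundy value is 6.
By the Sprague-Grundy theorem, the Grundy value of a sum of independent games is the XOR of the component values.
Combined value = 13 ⊕ 0 ⊕ 6 = 11.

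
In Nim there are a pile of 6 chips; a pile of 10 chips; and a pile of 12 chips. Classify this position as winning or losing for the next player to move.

Losing position

Nim-sum: 6 ⊕ 10 ⊕ 12 = 0.
The nim-sum is 0, so this is a P-position: the player to move is in a losing position under optimal play.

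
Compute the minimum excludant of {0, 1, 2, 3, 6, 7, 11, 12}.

The values 0, 1, 2, 3 are all present; 4 is the first non-negative integer missing from the set.

4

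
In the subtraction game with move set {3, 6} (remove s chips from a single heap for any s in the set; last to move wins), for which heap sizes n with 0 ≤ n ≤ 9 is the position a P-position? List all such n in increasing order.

0, 1, 2, 9

Compute g(0), g(1), … for moves {3, 6}:
k:     0  1  2  3  4  5  6  7  8  9
g(k):  0  0  0  1  1  1  2  2  2  0
The P-positions (g = 0) in 0..9 are 0, 1, 2, 9.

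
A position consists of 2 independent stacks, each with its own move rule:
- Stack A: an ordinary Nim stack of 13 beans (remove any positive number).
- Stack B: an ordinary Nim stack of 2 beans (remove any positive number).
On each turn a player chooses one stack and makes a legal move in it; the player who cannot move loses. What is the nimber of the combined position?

Stack A is a plain Nim stack of size 13, so its Grundy value is 13.
Stack B is a plain Nim stack of size 2, so its Grundy value is 2.
The value of a disjunctive sum is the nim-sum of the parts.
Combined value = 13 ⊕ 2 = 15.

15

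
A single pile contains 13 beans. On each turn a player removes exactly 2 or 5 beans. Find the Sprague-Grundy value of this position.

1

Build the Grundy sequence with g(k) = mex{g(k−s) : s ∈ {2, 5}, s ≤ k}:
k:     0  1  2  3  4  5  6  7  8  9 10 11 12 13
g(k):  0  0  1  1  0  2  1  0  0  1  1  0  2  1
So g(13) = 1.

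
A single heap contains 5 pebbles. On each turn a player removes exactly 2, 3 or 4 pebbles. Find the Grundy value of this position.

2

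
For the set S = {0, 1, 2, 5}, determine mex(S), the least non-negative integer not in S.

The values 0, 1, 2 are all present; 3 is the first non-negative integer missing from the set.

3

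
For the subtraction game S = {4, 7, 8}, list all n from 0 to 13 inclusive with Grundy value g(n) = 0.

0, 1, 2, 3, 12, 13

Compute g(0), g(1), … for moves {4, 7, 8}:
k:     0  1  2  3  4  5  6  7  8  9 10 11 12 13
g(k):  0  0  0  0  1  1  1  1  2  2  2  2  0  0
The P-positions (g = 0) in 0..13 are 0, 1, 2, 3, 12, 13.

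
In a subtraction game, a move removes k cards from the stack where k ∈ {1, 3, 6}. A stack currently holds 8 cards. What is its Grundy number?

Build the Grundy sequence with g(k) = mex{g(k−s) : s ∈ {1, 3, 6}, s ≤ k}:
g(0) = mex{} = 0
g(1) = mex{0} = 1
g(2) = mex{1} = 0
g(3) = mex{0} = 1
g(4) = mex{1} = 0
g(5) = mex{0} = 1
g(6) = mex{0,1} = 2
g(7) = mex{0,1,2} = 3
g(8) = mex{0,1,3} = 2
So g(8) = 2.

2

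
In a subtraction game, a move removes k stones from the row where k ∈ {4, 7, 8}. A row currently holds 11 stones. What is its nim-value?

Compute g(0), g(1), … for moves {4, 7, 8}:
k:     0  1  2  3  4  5  6  7  8  9 10 11
g(k):  0  0  0  0  1  1  1  1  2  2  2  2
So g(11) = 2.

2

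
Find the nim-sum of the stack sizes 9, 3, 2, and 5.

13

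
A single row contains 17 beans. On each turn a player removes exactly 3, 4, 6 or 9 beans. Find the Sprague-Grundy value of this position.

1

Grundy values for subtraction set {3, 4, 6, 9}:
k:     0  1  2  3  4  5  6  7  8  9 10 11 12 13 14 15 16 17
g(k):  0  0  0  1  1  1  2  2  2  3  3  3  0  0  0  1  1  1
So g(17) = 1.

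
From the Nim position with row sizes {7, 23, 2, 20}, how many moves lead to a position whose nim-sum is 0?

3

Write each in binary and XOR column by column:
  00111  (7)
  10111  (23)
  00010  (2)
  10100  (20)
  -----
  00110  (6)
The overall nim-sum is X = 6. A row of size p has a winning move iff p XOR X < p (reduce it to p XOR X).
  7: 7 XOR 6 = 1 < 7 — winning move (to 1).
  23: 23 XOR 6 = 17 < 23 — winning move (to 17).
  2: 2 XOR 6 = 4 ≥ 2 — no move.
  20: 20 XOR 6 = 18 < 20 — winning move (to 18).
That gives 3 winning moves.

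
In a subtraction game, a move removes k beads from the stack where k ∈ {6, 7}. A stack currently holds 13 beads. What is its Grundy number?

0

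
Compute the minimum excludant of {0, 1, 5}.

2

The values 0, 1 are all present; 2 is the first non-negative integer missing from the set.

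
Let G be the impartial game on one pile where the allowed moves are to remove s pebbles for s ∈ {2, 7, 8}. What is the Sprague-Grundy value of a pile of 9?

2

Grundy values for subtraction set {2, 7, 8}:
g(0) = mex{} = 0
g(1) = mex{} = 0
g(2) = mex{0} = 1
g(3) = mex{0} = 1
g(4) = mex{1} = 0
g(5) = mex{1} = 0
g(6) = mex{0} = 1
g(7) = mex{0} = 1
g(8) = mex{0,1} = 2
g(9) = mex{0,1} = 2
So g(9) = 2.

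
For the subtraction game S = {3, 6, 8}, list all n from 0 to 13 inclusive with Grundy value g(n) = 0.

0, 1, 2, 11, 12, 13

Compute g(0), g(1), … for moves {3, 6, 8}:
g(0) = mex{} = 0
g(1) = mex{} = 0
g(2) = mex{} = 0
g(3) = mex{0} = 1
g(4) = mex{0} = 1
g(5) = mex{0} = 1
g(6) = mex{0,1} = 2
g(7) = mex{0,1} = 2
g(8) = mex{0,1} = 2
g(9) = mex{0,1,2} = 3
g(10) = mex{0,1,2} = 3
g(11) = mex{1,2} = 0
g(12) = mex{1,2,3} = 0
g(13) = mex{1,2,3} = 0
The P-positions (g = 0) in 0..13 are 0, 1, 2, 11, 12, 13.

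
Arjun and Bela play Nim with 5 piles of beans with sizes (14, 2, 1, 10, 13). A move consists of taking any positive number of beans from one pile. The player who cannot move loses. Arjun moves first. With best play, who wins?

Arjun wins

Bitwise XOR of the heap sizes:
  1110  (14)
  0010  (2)
  0001  (1)
  1010  (10)
  1101  (13)
  ----
  1010  (10)
The nim-sum is 10 ≠ 0, so this is an N-position: the player to move can win; Arjun has a winning move.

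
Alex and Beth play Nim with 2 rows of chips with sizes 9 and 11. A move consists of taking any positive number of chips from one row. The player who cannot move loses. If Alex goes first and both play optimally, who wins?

Nim-sum: 9 ^ 11 = 2.
The nim-sum is 2 ≠ 0, so this is an N-position: the player to move can win; Alex has a winning move.

Alex wins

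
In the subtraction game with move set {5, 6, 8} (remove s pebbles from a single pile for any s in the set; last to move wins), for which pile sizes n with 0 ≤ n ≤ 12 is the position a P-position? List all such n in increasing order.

0, 1, 2, 3, 4

Compute g(0), g(1), … for moves {5, 6, 8}:
g(0) = mex{} = 0
g(1) = mex{} = 0
g(2) = mex{} = 0
g(3) = mex{} = 0
g(4) = mex{} = 0
g(5) = mex{0} = 1
g(6) = mex{0} = 1
g(7) = mex{0} = 1
g(8) = mex{0} = 1
g(9) = mex{0} = 1
g(10) = mex{0,1} = 2
g(11) = mex{0,1} = 2
g(12) = mex{0,1} = 2
The P-positions (g = 0) in 0..12 are 0, 1, 2, 3, 4.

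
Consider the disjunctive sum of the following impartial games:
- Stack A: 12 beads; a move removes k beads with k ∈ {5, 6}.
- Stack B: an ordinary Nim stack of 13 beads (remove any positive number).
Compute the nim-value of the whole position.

13

Build the Grundy sequence for stack A with g(k) = mex{g(k−s) : s ∈ {5, 6}, s ≤ k}:
k:     0  1  2  3  4  5  6  7  8  9 10 11 12
g(k):  0  0  0  0  0  1  1  1  1  1  2  0  0
So g(12) = 0.
Stack B is a plain Nim stack of size 13, so its Grundy value is 13.
By the Sprague-Grundy theorem, the Grundy value of a sum of independent games is the XOR of the component values.
Combined value = 0 XOR 13 = 13.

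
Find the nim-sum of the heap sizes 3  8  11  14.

14

Compute the nim-sum pairwise:
3 ⊕ 8 = 11
11 ⊕ 11 = 0
0 ⊕ 14 = 14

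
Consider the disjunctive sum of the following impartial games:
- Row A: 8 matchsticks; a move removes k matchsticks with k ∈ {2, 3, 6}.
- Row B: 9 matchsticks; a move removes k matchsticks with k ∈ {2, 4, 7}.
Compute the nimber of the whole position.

2

For row A, compute g(0), g(1), … with moves {2, 3, 6}:
k:     0  1  2  3  4  5  6  7  8
g(k):  0  0  1  1  2  0  3  1  2
So g(8) = 2.
For row B, compute g(0), g(1), … with moves {2, 4, 7}:
k:     0  1  2  3  4  5  6  7  8  9
g(k):  0  0  1  1  2  2  0  3  1  0
So g(9) = 0.
By the Sprague-Grundy theorem, the Grundy value of a sum of independent games is the XOR of the component values.
Combined value = 2 ⊕ 0 = 2.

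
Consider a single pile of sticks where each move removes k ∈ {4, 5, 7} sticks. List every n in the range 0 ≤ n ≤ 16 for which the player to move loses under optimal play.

0, 1, 2, 3, 11, 12, 13, 14

Grundy values for subtraction set {4, 5, 7}:
k:     0  1  2  3  4  5  6  7  8  9 10 11 12 13 14 15 16
g(k):  0  0  0  0  1  1  1  1  2  2  2  0  0  0  0  1  1
The P-positions (g = 0) in 0..16 are 0, 1, 2, 3, 11, 12, 13, 14.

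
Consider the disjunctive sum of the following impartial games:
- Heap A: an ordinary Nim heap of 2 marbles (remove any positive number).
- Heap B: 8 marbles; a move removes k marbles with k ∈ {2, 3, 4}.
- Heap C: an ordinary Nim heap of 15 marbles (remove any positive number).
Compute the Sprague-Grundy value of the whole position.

12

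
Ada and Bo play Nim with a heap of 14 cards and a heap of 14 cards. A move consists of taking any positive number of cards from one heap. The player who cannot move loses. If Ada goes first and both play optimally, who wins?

Compute the nim-sum pairwise:
14 XOR 14 = 0
The nim-sum is 0, so this is a P-position: the player to move is in a losing position under optimal play; Ada is about to move from it and so loses — Bo wins.

Bo wins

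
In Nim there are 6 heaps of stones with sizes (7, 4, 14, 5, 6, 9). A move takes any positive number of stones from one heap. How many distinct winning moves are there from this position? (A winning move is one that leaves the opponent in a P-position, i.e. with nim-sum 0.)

5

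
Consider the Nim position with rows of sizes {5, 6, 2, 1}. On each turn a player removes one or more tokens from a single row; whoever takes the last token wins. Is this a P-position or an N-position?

Compute the nim-sum pairwise:
5 XOR 6 = 3
3 XOR 2 = 1
1 XOR 1 = 0
The nim-sum is 0, so this is a P-position: the player to move is in a losing position under optimal play.

P-position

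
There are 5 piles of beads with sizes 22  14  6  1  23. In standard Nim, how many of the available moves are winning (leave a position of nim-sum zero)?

1

Bitwise XOR of the heap sizes:
  10110  (22)
  01110  (14)
  00110  (6)
  00001  (1)
  10111  (23)
  -----
  01000  (8)
The overall nim-sum is X = 8. A pile of size p has a winning move iff p XOR X < p (reduce it to p XOR X).
  22: 22 XOR 8 = 30 ≥ 22 — no move.
  14: 14 XOR 8 = 6 < 14 — winning move (to 6).
  6: 6 XOR 8 = 14 ≥ 6 — no move.
  1: 1 XOR 8 = 9 ≥ 1 — no move.
  23: 23 XOR 8 = 31 ≥ 23 — no move.
That gives 1 winning move.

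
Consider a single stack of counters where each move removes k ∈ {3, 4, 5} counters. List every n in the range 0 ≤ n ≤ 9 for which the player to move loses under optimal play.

0, 1, 2, 8, 9

Grundy values for subtraction set {3, 4, 5}:
k:     0  1  2  3  4  5  6  7  8  9
g(k):  0  0  0  1  1  1  2  2  0  0
The P-positions (g = 0) in 0..9 are 0, 1, 2, 8, 9.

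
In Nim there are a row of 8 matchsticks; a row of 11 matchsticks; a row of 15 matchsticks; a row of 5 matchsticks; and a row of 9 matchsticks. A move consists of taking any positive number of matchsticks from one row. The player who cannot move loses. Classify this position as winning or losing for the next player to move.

Nim-sum: 8 XOR 11 XOR 15 XOR 5 XOR 9 = 0.
The nim-sum is 0, so this is a P-position: the player to move is in a losing position under optimal play.

Losing position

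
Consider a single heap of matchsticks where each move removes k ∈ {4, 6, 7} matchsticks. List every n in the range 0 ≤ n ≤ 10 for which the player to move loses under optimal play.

0, 1, 2, 3

Grundy values for subtraction set {4, 6, 7}:
k:     0  1  2  3  4  5  6  7  8  9 10
g(k):  0  0  0  0  1  1  1  1  2  2  2
The P-positions (g = 0) in 0..10 are 0, 1, 2, 3.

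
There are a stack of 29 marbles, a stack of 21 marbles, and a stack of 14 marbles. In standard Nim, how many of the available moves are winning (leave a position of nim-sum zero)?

3

Nim-sum: 29 XOR 21 XOR 14 = 6.
The overall nim-sum is X = 6. A stack of size p has a winning move iff p XOR X < p (reduce it to p XOR X).
  29: 29 XOR 6 = 27 < 29 — winning move (to 27).
  21: 21 XOR 6 = 19 < 21 — winning move (to 19).
  14: 14 XOR 6 = 8 < 14 — winning move (to 8).
That gives 3 winning moves.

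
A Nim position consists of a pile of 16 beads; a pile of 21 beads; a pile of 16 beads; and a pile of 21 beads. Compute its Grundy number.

0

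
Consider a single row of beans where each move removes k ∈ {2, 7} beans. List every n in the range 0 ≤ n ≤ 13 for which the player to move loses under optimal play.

0, 1, 4, 5, 9, 10, 13

Grundy values for subtraction set {2, 7}:
k:     0  1  2  3  4  5  6  7  8  9 10 11 12 13
g(k):  0  0  1  1  0  0  1  1  2  0  0  1  1  0
The P-positions (g = 0) in 0..13 are 0, 1, 4, 5, 9, 10, 13.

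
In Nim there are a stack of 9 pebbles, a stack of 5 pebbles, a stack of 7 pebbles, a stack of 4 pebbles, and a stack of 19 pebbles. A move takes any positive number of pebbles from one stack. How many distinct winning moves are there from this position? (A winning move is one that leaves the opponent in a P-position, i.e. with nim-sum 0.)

Compute the nim-sum pairwise:
9 XOR 5 = 12
12 XOR 7 = 11
11 XOR 4 = 15
15 XOR 19 = 28
The overall nim-sum is X = 28. A stack of size p has a winning move iff p XOR X < p (reduce it to p XOR X).
  9: 9 XOR 28 = 21 ≥ 9 — no move.
  5: 5 XOR 28 = 25 ≥ 5 — no move.
  7: 7 XOR 28 = 27 ≥ 7 — no move.
  4: 4 XOR 28 = 24 ≥ 4 — no move.
  19: 19 XOR 28 = 15 < 19 — winning move (to 15).
That gives 1 winning move.

1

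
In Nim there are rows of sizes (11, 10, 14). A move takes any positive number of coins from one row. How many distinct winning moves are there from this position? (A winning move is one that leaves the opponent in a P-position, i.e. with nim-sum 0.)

Compute the nim-sum pairwise:
11 ^ 10 = 1
1 ^ 14 = 15
The overall nim-sum is X = 15. A row of size p has a winning move iff p XOR X < p (reduce it to p XOR X).
  11: 11 XOR 15 = 4 < 11 — winning move (to 4).
  10: 10 XOR 15 = 5 < 10 — winning move (to 5).
  14: 14 XOR 15 = 1 < 14 — winning move (to 1).
That gives 3 winning moves.

3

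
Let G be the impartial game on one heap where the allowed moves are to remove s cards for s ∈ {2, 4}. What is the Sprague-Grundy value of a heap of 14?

1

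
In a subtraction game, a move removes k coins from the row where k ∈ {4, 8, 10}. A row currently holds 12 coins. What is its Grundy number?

3

Compute g(0), g(1), … for moves {4, 8, 10}:
k:     0  1  2  3  4  5  6  7  8  9 10 11 12
g(k):  0  0  0  0  1  1  1  1  2  2  2  2  3
So g(12) = 3.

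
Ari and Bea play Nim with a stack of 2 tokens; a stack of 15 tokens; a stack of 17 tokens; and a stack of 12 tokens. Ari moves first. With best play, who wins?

Ari wins

Compute the nim-sum pairwise:
2 XOR 15 = 13
13 XOR 17 = 28
28 XOR 12 = 16
The nim-sum is 16 ≠ 0, so this is an N-position: the player to move can win; Ari has a winning move.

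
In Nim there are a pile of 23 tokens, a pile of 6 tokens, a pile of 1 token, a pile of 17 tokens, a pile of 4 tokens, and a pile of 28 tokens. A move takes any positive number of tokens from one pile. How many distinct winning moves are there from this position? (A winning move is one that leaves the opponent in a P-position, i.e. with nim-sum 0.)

Compute the nim-sum pairwise:
23 ^ 6 = 17
17 ^ 1 = 16
16 ^ 17 = 1
1 ^ 4 = 5
5 ^ 28 = 25
The overall nim-sum is X = 25. A pile of size p has a winning move iff p XOR X < p (reduce it to p XOR X).
  23: 23 XOR 25 = 14 < 23 — winning move (to 14).
  6: 6 XOR 25 = 31 ≥ 6 — no move.
  1: 1 XOR 25 = 24 ≥ 1 — no move.
  17: 17 XOR 25 = 8 < 17 — winning move (to 8).
  4: 4 XOR 25 = 29 ≥ 4 — no move.
  28: 28 XOR 25 = 5 < 28 — winning move (to 5).
That gives 3 winning moves.

3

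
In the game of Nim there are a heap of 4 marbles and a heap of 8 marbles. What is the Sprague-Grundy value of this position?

12

Nim-sum: 4 ⊕ 8 = 12.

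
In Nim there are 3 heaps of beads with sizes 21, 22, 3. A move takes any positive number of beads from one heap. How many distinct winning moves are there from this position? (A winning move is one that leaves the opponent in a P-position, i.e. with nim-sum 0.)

0

Write each in binary and XOR column by column:
  10101  (21)
  10110  (22)
  00011  (3)
  -----
  00000  (0)
The nim-sum is already 0, so every move leaves a nonzero nim-sum — there are no winning moves.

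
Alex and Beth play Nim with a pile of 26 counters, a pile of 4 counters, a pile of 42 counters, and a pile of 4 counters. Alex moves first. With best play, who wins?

In binary:
  011010  (26)
  000100  (4)
  101010  (42)
  000100  (4)
  ------
  110000  (48)
The nim-sum is 48 ≠ 0, so this is an N-position: the player to move can win; Alex has a winning move.

Alex wins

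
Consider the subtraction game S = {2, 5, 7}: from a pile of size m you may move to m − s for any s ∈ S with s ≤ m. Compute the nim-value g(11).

Build the Grundy sequence with g(k) = mex{g(k−s) : s ∈ {2, 5, 7}, s ≤ k}:
k:     0  1  2  3  4  5  6  7  8  9 10 11
g(k):  0  0  1  1  0  2  1  3  2  2  0  3
So g(11) = 3.

3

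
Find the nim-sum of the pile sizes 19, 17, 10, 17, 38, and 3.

60

Compute the nim-sum pairwise:
19 ⊕ 17 = 2
2 ⊕ 10 = 8
8 ⊕ 17 = 25
25 ⊕ 38 = 63
63 ⊕ 3 = 60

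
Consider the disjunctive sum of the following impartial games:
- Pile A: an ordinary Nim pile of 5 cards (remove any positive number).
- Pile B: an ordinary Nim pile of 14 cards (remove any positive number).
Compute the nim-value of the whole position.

Pile A is a plain Nim pile of size 5, so its Grundy value is 5.
Pile B is a plain Nim pile of size 14, so its Grundy value is 14.
The value of a disjunctive sum is the nim-sum of the parts.
Combined value = 5 XOR 14 = 11.

11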